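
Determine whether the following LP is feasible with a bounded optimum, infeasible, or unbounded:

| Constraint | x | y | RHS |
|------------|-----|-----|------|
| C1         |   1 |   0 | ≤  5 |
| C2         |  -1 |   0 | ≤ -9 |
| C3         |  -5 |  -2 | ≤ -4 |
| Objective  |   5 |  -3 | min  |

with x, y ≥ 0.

Infeasible (no feasible solution exists)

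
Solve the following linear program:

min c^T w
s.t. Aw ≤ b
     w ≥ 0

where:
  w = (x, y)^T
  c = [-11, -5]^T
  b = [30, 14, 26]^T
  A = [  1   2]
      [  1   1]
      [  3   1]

Evaluate the objective at each vertex of the feasible region:
  z(0, 0) = 0
  z(8.667, 0) = -95.33
  z(6, 8) = -106  ←
  z(0, 14) = -70
The minimum is at x = 6, y = 8.

x = 6, y = 8, z = -106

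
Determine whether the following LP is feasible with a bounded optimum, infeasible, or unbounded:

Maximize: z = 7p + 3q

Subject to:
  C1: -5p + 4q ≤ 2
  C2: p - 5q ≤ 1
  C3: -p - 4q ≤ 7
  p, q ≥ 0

Unbounded (objective can increase without bound)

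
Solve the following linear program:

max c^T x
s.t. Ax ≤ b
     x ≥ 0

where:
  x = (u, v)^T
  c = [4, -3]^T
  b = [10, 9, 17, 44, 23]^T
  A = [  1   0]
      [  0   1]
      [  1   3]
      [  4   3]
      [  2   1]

Evaluate the objective at each vertex of the feasible region:
  z(0, 0) = 0
  z(10, 0) = 40  ←
  z(10, 1.333) = 36
  z(9, 2.667) = 28
  z(0, 5.667) = -17
The maximum is at u = 10, v = 0.

u = 10, v = 0, z = 40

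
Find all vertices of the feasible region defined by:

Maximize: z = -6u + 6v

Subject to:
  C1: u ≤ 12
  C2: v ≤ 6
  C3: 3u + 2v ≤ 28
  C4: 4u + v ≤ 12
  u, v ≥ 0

(0, 0), (3, 0), (1.5, 6), (0, 6)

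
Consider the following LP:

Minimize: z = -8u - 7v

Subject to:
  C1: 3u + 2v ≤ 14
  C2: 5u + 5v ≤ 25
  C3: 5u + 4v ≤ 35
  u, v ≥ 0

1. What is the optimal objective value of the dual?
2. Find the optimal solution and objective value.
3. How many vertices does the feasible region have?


1. -39
2. u = 4, v = 1, z = -39
3. 4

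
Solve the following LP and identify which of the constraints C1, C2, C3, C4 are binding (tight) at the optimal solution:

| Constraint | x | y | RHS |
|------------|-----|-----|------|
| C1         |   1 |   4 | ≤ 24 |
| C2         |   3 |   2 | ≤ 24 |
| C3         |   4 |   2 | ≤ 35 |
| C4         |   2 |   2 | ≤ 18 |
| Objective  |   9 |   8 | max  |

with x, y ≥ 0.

At x = 6, y = 3, compute slack b - a·x for each constraint:
  C1: 24 − 18 = 6  (slack)
  C2: 24 − 24 = 0  (binding)
  C3: 35 − 30 = 5  (slack)
  C4: 18 − 18 = 0  (binding)

Optimal: x = 6, y = 3
Binding: C2, C4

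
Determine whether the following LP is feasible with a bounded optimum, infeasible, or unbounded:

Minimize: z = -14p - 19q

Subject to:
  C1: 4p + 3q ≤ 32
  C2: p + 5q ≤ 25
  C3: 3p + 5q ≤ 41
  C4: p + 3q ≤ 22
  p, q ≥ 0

Feasible with a bounded optimal solution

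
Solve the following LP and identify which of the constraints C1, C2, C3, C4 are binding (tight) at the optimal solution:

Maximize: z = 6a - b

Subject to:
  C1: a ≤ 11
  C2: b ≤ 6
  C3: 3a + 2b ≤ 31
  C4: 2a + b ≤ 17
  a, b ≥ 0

At a = 8.5, b = 0, compute slack b - a·x for each constraint:
  C1: 11 − 8.5 = 2.5  (slack)
  C2: 6 − 0 = 6  (slack)
  C3: 31 − 25.5 = 5.5  (slack)
  C4: 17 − 17 = 0  (binding)

Optimal: a = 8.5, b = 0
Binding: C4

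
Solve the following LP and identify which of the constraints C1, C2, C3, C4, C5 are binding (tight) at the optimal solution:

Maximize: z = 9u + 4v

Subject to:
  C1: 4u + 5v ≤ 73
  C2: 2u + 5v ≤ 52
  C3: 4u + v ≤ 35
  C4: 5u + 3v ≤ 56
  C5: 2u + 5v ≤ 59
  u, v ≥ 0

At u = 7, v = 7, compute slack b - a·x for each constraint:
  C1: 73 − 63 = 10  (slack)
  C2: 52 − 49 = 3  (slack)
  C3: 35 − 35 = 0  (binding)
  C4: 56 − 56 = 0  (binding)
  C5: 59 − 49 = 10  (slack)

Optimal: u = 7, v = 7
Binding: C3, C4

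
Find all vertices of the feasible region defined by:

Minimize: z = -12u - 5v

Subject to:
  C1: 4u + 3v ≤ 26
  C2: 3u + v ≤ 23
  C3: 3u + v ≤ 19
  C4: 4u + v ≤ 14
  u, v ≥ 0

(0, 0), (3.5, 0), (2, 6), (0, 8.667)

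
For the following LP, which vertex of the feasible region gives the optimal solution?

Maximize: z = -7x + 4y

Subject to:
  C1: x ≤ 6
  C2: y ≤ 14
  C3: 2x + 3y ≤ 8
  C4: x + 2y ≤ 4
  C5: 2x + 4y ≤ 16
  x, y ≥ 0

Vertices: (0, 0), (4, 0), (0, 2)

Evaluate the objective at each vertex of the feasible region:
  z(0, 0) = 0
  z(4, 0) = -28
  z(0, 2) = 8  ←
The maximum is at x = 0, y = 2.

(0, 2)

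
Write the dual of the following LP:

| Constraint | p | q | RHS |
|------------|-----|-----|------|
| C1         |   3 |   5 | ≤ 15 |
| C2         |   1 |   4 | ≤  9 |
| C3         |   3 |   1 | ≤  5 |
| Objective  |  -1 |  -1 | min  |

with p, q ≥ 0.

Primal min cᵀx s.t. Ax ≤ b, x ≥ 0  →  Dual max −bᵀy s.t. Aᵀy ≥ −c, y ≥ 0.

Maximize: z = -15y1 - 9y2 - 5y3

Subject to:
  3y1 + y2 + 3y3 ≥ 1
  5y1 + 4y2 + y3 ≥ 1
  y1, y2, y3 ≥ 0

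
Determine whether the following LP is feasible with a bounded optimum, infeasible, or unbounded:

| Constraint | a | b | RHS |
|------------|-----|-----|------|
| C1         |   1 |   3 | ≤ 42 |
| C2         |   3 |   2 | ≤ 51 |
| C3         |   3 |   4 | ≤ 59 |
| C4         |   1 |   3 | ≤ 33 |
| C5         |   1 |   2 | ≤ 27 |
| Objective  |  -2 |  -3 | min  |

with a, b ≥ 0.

Feasible with a bounded optimal solution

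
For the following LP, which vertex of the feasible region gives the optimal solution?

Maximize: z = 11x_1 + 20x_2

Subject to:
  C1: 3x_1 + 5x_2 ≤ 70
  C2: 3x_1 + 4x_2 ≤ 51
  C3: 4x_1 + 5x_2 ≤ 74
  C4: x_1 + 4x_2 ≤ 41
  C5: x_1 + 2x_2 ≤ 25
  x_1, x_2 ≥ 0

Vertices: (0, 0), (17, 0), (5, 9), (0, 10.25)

Evaluate the objective at each vertex of the feasible region:
  z(0, 0) = 0
  z(17, 0) = 187
  z(5, 9) = 235  ←
  z(0, 10.25) = 205
The maximum is at x_1 = 5, x_2 = 9.

(5, 9)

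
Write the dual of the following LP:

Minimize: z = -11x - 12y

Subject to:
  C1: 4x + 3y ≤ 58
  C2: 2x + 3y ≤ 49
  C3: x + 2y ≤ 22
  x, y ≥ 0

Primal min cᵀx s.t. Ax ≤ b, x ≥ 0  →  Dual max −bᵀy s.t. Aᵀy ≥ −c, y ≥ 0.

Maximize: z = -58y1 - 49y2 - 22y3

Subject to:
  4y1 + 2y2 + y3 ≥ 11
  3y1 + 3y2 + 2y3 ≥ 12
  y1, y2, y3 ≥ 0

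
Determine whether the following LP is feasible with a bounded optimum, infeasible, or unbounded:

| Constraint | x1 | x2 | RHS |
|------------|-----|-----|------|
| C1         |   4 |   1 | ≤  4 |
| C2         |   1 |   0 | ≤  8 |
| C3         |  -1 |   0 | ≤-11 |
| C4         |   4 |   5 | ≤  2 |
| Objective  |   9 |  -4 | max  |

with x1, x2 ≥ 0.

Infeasible (no feasible solution exists)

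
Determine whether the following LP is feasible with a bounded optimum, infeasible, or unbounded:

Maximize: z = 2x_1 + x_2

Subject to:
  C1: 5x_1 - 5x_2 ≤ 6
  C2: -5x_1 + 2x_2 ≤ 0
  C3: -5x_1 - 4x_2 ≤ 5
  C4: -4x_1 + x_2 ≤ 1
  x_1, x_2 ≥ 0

Unbounded (objective can increase without bound)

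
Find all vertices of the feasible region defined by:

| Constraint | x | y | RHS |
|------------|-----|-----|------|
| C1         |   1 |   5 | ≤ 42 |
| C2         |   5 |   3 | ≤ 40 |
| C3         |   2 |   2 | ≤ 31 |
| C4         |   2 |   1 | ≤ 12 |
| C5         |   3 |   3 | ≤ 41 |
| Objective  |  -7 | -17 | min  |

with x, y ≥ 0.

(0, 0), (6, 0), (2, 8), (0, 8.4)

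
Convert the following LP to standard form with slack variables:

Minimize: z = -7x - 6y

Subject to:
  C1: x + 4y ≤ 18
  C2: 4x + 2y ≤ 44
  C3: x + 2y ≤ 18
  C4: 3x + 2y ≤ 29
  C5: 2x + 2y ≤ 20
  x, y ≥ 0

min z = -7x - 6y

s.t.
  x + 4y + s1 = 18
  4x + 2y + s2 = 44
  x + 2y + s3 = 18
  3x + 2y + s4 = 29
  2x + 2y + s5 = 20
  x, y, s1, s2, s3, s4, s5 ≥ 0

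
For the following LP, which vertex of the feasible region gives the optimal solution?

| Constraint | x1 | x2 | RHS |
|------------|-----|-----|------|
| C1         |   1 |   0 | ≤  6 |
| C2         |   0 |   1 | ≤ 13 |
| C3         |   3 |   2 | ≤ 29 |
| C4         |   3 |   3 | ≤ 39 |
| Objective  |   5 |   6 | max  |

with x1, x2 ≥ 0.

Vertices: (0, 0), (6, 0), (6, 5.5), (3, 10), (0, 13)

Evaluate the objective at each vertex of the feasible region:
  z(0, 0) = 0
  z(6, 0) = 30
  z(6, 5.5) = 63
  z(3, 10) = 75
  z(0, 13) = 78  ←
The maximum is at x1 = 0, x2 = 13.

(0, 13)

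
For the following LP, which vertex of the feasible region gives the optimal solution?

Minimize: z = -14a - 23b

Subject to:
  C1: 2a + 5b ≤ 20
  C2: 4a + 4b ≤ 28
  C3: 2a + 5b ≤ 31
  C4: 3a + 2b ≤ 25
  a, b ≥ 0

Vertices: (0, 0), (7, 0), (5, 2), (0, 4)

Evaluate the objective at each vertex of the feasible region:
  z(0, 0) = 0
  z(7, 0) = -98
  z(5, 2) = -116  ←
  z(0, 4) = -92
The minimum is at a = 5, b = 2.

(5, 2)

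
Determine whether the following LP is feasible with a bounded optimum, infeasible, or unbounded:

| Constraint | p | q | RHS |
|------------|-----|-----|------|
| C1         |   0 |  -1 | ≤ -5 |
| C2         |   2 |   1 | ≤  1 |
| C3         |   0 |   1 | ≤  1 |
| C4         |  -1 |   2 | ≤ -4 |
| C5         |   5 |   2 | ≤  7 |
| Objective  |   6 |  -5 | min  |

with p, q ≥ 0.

Infeasible (no feasible solution exists)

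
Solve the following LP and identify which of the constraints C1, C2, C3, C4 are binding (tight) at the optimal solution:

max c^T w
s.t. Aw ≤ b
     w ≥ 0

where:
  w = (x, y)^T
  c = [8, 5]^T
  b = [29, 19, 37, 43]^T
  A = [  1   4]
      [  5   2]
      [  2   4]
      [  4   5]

At x = 1, y = 7, compute slack b - a·x for each constraint:
  C1: 29 − 29 = 0  (binding)
  C2: 19 − 19 = 0  (binding)
  C3: 37 − 30 = 7  (slack)
  C4: 43 − 39 = 4  (slack)

Optimal: x = 1, y = 7
Binding: C1, C2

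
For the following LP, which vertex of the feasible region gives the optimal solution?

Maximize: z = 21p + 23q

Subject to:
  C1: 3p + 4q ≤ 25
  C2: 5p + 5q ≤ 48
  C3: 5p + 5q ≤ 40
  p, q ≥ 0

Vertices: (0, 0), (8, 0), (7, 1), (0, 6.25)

Evaluate the objective at each vertex of the feasible region:
  z(0, 0) = 0
  z(8, 0) = 168
  z(7, 1) = 170  ←
  z(0, 6.25) = 143.8
The maximum is at p = 7, q = 1.

(7, 1)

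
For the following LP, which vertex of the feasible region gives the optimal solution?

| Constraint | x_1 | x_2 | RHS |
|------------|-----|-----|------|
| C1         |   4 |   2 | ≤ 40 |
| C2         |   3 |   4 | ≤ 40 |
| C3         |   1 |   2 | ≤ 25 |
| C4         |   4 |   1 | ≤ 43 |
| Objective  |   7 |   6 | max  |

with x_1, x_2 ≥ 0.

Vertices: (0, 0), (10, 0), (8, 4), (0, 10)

Evaluate the objective at each vertex of the feasible region:
  z(0, 0) = 0
  z(10, 0) = 70
  z(8, 4) = 80  ←
  z(0, 10) = 60
The maximum is at x_1 = 8, x_2 = 4.

(8, 4)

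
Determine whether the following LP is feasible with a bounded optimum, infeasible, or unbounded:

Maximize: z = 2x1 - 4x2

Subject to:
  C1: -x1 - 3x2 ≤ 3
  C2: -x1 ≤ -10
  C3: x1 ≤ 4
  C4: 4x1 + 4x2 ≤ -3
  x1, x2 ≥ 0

Infeasible (no feasible solution exists)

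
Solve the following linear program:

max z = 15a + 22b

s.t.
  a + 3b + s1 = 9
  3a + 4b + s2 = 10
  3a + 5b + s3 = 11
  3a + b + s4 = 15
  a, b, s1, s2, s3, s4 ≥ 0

Evaluate the objective at each vertex of the feasible region:
  z(0, 0) = 0
  z(3.333, 0) = 50
  z(2, 1) = 52  ←
  z(0, 2.2) = 48.4
The maximum is at a = 2, b = 1.

a = 2, b = 1, z = 52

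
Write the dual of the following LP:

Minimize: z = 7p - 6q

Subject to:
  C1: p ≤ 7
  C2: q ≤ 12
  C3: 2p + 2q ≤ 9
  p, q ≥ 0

Primal min cᵀx s.t. Ax ≤ b, x ≥ 0  →  Dual max −bᵀy s.t. Aᵀy ≥ −c, y ≥ 0.

Maximize: z = -7y1 - 12y2 - 9y3

Subject to:
  y1 + 2y3 ≥ -7
  y2 + 2y3 ≥ 6
  y1, y2, y3 ≥ 0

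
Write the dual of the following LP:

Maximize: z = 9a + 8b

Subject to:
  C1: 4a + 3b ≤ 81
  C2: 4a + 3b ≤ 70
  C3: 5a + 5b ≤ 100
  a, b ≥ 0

Primal max cᵀx s.t. Ax ≤ b, x ≥ 0  →  Dual min bᵀy s.t. Aᵀy ≥ c, y ≥ 0.

Minimize: z = 81y1 + 70y2 + 100y3

Subject to:
  4y1 + 4y2 + 5y3 ≥ 9
  3y1 + 3y2 + 5y3 ≥ 8
  y1, y2, y3 ≥ 0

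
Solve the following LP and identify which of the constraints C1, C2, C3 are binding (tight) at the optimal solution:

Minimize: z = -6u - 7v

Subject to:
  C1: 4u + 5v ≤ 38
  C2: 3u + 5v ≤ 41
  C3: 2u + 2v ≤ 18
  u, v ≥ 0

At u = 7, v = 2, compute slack b - a·x for each constraint:
  C1: 38 − 38 = 0  (binding)
  C2: 41 − 31 = 10  (slack)
  C3: 18 − 18 = 0  (binding)

Optimal: u = 7, v = 2
Binding: C1, C3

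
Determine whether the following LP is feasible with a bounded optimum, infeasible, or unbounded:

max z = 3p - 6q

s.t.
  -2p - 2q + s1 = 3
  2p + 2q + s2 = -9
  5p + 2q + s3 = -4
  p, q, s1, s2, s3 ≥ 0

Infeasible (no feasible solution exists)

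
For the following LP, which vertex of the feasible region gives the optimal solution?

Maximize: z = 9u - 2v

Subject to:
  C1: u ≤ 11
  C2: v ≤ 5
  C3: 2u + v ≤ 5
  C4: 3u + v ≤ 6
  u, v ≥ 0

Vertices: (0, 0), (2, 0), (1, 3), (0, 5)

Evaluate the objective at each vertex of the feasible region:
  z(0, 0) = 0
  z(2, 0) = 18  ←
  z(1, 3) = 3
  z(0, 5) = -10
The maximum is at u = 2, v = 0.

(2, 0)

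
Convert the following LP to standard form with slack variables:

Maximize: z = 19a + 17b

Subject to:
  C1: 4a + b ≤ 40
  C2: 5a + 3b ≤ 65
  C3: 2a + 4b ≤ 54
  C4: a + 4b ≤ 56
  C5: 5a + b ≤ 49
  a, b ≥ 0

max z = 19a + 17b

s.t.
  4a + b + s1 = 40
  5a + 3b + s2 = 65
  2a + 4b + s3 = 54
  a + 4b + s4 = 56
  5a + b + s5 = 49
  a, b, s1, s2, s3, s4, s5 ≥ 0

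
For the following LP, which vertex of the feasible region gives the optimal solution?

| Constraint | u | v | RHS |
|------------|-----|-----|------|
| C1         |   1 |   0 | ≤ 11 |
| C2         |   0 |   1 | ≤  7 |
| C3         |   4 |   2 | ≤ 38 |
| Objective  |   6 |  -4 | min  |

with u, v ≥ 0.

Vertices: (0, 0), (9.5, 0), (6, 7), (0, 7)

Evaluate the objective at each vertex of the feasible region:
  z(0, 0) = 0
  z(9.5, 0) = 57
  z(6, 7) = 8
  z(0, 7) = -28  ←
The minimum is at u = 0, v = 7.

(0, 7)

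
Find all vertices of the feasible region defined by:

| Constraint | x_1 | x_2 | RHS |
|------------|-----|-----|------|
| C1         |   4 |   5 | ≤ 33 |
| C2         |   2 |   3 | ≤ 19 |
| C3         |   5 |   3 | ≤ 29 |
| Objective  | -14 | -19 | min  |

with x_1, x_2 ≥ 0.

(0, 0), (5.8, 0), (3.538, 3.769), (2, 5), (0, 6.333)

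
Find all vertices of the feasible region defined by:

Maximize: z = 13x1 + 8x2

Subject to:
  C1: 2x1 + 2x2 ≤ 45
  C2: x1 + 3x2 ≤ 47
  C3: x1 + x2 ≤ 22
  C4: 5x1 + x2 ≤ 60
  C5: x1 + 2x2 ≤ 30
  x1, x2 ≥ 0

(0, 0), (12, 0), (10, 10), (0, 15)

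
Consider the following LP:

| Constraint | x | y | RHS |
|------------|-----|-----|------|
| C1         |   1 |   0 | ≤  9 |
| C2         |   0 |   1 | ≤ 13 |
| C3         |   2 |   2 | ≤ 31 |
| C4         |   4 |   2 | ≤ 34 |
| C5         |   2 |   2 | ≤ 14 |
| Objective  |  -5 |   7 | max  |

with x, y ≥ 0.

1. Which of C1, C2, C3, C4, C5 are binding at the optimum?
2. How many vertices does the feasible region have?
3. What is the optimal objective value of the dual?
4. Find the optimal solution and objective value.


1. C5
2. 3
3. 49
4. x = 0, y = 7, z = 49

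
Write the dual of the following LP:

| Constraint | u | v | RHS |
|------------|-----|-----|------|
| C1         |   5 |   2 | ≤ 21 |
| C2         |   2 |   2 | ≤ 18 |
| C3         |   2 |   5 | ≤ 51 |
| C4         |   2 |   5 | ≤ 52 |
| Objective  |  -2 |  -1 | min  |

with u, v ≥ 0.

Primal min cᵀx s.t. Ax ≤ b, x ≥ 0  →  Dual max −bᵀy s.t. Aᵀy ≥ −c, y ≥ 0.

Maximize: z = -21y1 - 18y2 - 51y3 - 52y4

Subject to:
  5y1 + 2y2 + 2y3 + 2y4 ≥ 2
  2y1 + 2y2 + 5y3 + 5y4 ≥ 1
  y1, y2, y3, y4 ≥ 0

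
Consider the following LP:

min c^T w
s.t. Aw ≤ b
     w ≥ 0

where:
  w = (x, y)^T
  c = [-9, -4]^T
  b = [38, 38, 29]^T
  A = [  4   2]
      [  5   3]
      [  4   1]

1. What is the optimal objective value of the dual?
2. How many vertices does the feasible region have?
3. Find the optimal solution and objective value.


1. -67
2. 4
3. x = 7, y = 1, z = -67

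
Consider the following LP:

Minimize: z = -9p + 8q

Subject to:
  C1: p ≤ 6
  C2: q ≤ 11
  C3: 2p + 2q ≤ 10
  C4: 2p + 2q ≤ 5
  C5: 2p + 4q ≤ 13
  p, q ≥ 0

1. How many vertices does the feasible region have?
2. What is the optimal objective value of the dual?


1. 3
2. -22.5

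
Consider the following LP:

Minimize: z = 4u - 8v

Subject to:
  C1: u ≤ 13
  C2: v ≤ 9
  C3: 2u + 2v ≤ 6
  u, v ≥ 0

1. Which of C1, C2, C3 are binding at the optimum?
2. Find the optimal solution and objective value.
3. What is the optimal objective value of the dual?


1. C3
2. u = 0, v = 3, z = -24
3. -24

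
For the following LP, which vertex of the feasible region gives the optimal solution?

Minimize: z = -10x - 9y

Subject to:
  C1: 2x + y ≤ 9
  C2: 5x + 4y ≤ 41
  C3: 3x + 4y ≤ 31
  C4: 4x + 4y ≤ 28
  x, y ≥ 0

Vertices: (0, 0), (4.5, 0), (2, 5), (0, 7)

Evaluate the objective at each vertex of the feasible region:
  z(0, 0) = 0
  z(4.5, 0) = -45
  z(2, 5) = -65  ←
  z(0, 7) = -63
The minimum is at x = 2, y = 5.

(2, 5)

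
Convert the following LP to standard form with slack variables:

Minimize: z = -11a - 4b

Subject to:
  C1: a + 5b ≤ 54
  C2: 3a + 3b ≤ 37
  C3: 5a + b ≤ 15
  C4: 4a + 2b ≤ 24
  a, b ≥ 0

min z = -11a - 4b

s.t.
  a + 5b + s1 = 54
  3a + 3b + s2 = 37
  5a + b + s3 = 15
  4a + 2b + s4 = 24
  a, b, s1, s2, s3, s4 ≥ 0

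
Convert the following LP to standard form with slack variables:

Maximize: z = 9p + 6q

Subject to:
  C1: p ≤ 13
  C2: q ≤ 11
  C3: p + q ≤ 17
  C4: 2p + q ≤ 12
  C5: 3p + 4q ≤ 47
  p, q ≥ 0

max z = 9p + 6q

s.t.
  p + s1 = 13
  q + s2 = 11
  p + q + s3 = 17
  2p + q + s4 = 12
  3p + 4q + s5 = 47
  p, q, s1, s2, s3, s4, s5 ≥ 0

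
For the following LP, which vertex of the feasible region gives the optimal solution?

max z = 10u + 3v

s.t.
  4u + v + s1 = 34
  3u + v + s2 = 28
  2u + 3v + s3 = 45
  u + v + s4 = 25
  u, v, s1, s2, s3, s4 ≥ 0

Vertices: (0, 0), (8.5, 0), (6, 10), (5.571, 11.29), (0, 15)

Evaluate the objective at each vertex of the feasible region:
  z(0, 0) = 0
  z(8.5, 0) = 85
  z(6, 10) = 90  ←
  z(5.571, 11.29) = 89.57
  z(0, 15) = 45
The maximum is at u = 6, v = 10.

(6, 10)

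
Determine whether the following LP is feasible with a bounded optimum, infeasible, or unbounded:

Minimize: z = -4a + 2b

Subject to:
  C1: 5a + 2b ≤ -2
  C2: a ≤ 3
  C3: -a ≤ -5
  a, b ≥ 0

Infeasible (no feasible solution exists)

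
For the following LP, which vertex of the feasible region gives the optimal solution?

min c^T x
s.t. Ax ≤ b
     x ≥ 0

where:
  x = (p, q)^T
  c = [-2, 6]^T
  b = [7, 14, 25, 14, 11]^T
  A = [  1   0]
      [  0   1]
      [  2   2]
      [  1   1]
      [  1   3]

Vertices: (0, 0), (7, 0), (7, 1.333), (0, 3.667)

Evaluate the objective at each vertex of the feasible region:
  z(0, 0) = 0
  z(7, 0) = -14  ←
  z(7, 1.333) = -6
  z(0, 3.667) = 22
The minimum is at p = 7, q = 0.

(7, 0)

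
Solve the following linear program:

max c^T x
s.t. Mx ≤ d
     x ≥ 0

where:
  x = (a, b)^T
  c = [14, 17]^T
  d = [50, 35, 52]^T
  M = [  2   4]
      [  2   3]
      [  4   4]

Evaluate the objective at each vertex of the feasible region:
  z(0, 0) = 0
  z(13, 0) = 182
  z(4, 9) = 209  ←
  z(0, 11.67) = 198.3
The maximum is at a = 4, b = 9.

a = 4, b = 9, z = 209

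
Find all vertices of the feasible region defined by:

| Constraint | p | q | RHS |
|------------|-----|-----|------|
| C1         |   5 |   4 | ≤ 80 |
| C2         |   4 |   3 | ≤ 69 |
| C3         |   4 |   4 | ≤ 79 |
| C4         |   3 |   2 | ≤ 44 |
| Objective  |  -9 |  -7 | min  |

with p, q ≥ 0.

(0, 0), (14.67, 0), (8, 10), (1, 18.75), (0, 19.75)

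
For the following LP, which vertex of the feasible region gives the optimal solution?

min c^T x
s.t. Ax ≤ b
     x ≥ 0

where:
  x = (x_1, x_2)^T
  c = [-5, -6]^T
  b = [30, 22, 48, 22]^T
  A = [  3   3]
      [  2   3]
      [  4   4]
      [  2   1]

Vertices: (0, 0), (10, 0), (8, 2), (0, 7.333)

Evaluate the objective at each vertex of the feasible region:
  z(0, 0) = 0
  z(10, 0) = -50
  z(8, 2) = -52  ←
  z(0, 7.333) = -44
The minimum is at x_1 = 8, x_2 = 2.

(8, 2)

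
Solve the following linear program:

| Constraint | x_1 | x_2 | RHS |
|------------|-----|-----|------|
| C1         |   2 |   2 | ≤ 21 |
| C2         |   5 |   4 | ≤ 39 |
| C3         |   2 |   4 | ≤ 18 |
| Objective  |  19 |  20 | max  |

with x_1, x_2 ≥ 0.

Evaluate the objective at each vertex of the feasible region:
  z(0, 0) = 0
  z(7.8, 0) = 148.2
  z(7, 1) = 153  ←
  z(0, 4.5) = 90
The maximum is at x_1 = 7, x_2 = 1.

x_1 = 7, x_2 = 1, z = 153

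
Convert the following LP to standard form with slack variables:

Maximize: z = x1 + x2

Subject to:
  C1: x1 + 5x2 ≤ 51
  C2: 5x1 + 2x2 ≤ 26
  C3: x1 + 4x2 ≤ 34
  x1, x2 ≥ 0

max z = x1 + x2

s.t.
  x1 + 5x2 + s1 = 51
  5x1 + 2x2 + s2 = 26
  x1 + 4x2 + s3 = 34
  x1, x2, s1, s2, s3 ≥ 0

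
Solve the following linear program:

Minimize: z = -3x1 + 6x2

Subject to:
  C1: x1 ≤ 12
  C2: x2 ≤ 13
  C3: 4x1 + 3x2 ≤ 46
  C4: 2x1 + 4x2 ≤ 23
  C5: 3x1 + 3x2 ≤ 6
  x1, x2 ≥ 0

Evaluate the objective at each vertex of the feasible region:
  z(0, 0) = 0
  z(2, 0) = -6  ←
  z(0, 2) = 12
The minimum is at x1 = 2, x2 = 0.

x1 = 2, x2 = 0, z = -6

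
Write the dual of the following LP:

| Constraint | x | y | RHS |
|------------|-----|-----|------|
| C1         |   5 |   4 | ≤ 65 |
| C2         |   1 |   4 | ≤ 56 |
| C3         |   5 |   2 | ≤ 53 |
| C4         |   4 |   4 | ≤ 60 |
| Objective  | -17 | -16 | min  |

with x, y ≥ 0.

Primal min cᵀx s.t. Ax ≤ b, x ≥ 0  →  Dual max −bᵀy s.t. Aᵀy ≥ −c, y ≥ 0.

Maximize: z = -65y1 - 56y2 - 53y3 - 60y4

Subject to:
  5y1 + y2 + 5y3 + 4y4 ≥ 17
  4y1 + 4y2 + 2y3 + 4y4 ≥ 16
  y1, y2, y3, y4 ≥ 0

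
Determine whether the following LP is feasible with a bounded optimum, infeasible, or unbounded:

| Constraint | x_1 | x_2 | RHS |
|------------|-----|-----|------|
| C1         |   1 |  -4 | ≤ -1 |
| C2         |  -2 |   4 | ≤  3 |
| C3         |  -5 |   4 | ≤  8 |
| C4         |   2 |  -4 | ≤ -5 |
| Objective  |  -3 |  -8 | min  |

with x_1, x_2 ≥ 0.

Infeasible (no feasible solution exists)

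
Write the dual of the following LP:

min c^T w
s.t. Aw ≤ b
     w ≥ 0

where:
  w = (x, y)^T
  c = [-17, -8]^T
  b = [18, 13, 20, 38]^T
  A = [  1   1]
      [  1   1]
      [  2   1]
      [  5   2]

Primal min cᵀx s.t. Ax ≤ b, x ≥ 0  →  Dual max −bᵀy s.t. Aᵀy ≥ −c, y ≥ 0.

Maximize: z = -18y1 - 13y2 - 20y3 - 38y4

Subject to:
  y1 + y2 + 2y3 + 5y4 ≥ 17
  y1 + y2 + y3 + 2y4 ≥ 8
  y1, y2, y3, y4 ≥ 0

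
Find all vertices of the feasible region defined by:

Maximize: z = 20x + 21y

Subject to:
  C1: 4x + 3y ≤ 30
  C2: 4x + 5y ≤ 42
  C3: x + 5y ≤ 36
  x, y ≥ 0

(0, 0), (7.5, 0), (3, 6), (2, 6.8), (0, 7.2)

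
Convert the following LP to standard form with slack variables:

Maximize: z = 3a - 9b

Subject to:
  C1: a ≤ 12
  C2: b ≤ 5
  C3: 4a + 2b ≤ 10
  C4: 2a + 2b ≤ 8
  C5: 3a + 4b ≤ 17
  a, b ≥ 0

max z = 3a - 9b

s.t.
  a + s1 = 12
  b + s2 = 5
  4a + 2b + s3 = 10
  2a + 2b + s4 = 8
  3a + 4b + s5 = 17
  a, b, s1, s2, s3, s4, s5 ≥ 0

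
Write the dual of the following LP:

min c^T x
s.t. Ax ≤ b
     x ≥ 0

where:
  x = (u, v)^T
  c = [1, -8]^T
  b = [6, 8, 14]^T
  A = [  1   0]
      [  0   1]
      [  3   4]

Primal min cᵀx s.t. Ax ≤ b, x ≥ 0  →  Dual max −bᵀy s.t. Aᵀy ≥ −c, y ≥ 0.

Maximize: z = -6y1 - 8y2 - 14y3

Subject to:
  y1 + 3y3 ≥ -1
  y2 + 4y3 ≥ 8
  y1, y2, y3 ≥ 0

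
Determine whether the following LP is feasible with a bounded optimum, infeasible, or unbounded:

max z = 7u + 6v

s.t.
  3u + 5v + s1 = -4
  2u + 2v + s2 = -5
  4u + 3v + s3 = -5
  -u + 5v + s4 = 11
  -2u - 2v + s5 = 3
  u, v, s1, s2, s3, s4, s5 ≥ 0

Infeasible (no feasible solution exists)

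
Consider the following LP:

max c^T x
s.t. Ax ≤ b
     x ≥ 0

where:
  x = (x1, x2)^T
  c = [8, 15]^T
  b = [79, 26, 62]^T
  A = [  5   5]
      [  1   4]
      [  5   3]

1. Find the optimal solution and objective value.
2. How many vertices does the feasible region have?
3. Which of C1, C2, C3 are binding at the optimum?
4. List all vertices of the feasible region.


1. x1 = 10, x2 = 4, z = 140
2. 4
3. C2, C3
4. (0, 0), (12.4, 0), (10, 4), (0, 6.5)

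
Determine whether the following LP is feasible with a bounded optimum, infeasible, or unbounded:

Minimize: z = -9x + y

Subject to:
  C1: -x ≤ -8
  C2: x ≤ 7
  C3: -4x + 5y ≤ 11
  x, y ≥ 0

Infeasible (no feasible solution exists)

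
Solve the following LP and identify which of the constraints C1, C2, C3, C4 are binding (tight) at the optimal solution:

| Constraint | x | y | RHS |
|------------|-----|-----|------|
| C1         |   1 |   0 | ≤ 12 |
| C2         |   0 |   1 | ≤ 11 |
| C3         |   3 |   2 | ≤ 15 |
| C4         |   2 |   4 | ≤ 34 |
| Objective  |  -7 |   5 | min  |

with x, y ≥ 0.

At x = 5, y = 0, compute slack b - a·x for each constraint:
  C1: 12 − 5 = 7  (slack)
  C2: 11 − 0 = 11  (slack)
  C3: 15 − 15 = 0  (binding)
  C4: 34 − 10 = 24  (slack)

Optimal: x = 5, y = 0
Binding: C3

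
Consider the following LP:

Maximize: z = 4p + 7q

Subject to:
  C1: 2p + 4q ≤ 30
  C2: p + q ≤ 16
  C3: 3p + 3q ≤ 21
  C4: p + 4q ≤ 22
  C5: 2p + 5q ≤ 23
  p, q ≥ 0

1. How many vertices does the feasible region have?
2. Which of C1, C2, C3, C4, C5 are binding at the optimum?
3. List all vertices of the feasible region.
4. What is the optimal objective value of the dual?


1. 4
2. C3, C5
3. (0, 0), (7, 0), (4, 3), (0, 4.6)
4. 37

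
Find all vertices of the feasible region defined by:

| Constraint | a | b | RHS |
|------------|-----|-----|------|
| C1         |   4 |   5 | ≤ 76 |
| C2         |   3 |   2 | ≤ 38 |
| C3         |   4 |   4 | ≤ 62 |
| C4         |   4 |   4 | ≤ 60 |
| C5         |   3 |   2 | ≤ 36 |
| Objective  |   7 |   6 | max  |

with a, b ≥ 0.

(0, 0), (12, 0), (6, 9), (0, 15)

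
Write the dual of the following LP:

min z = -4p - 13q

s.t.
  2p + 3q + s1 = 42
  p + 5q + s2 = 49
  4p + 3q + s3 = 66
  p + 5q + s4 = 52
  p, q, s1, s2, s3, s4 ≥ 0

Primal min cᵀx s.t. Ax ≤ b, x ≥ 0  →  Dual max −bᵀy s.t. Aᵀy ≥ −c, y ≥ 0.

Maximize: z = -42y1 - 49y2 - 66y3 - 52y4

Subject to:
  2y1 + y2 + 4y3 + y4 ≥ 4
  3y1 + 5y2 + 3y3 + 5y4 ≥ 13
  y1, y2, y3, y4 ≥ 0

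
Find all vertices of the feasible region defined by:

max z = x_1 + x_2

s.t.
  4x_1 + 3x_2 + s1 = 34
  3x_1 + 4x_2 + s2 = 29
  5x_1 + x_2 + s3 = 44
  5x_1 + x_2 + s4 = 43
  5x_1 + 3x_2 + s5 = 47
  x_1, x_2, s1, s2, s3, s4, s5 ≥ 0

(0, 0), (8.5, 0), (7, 2), (0, 7.25)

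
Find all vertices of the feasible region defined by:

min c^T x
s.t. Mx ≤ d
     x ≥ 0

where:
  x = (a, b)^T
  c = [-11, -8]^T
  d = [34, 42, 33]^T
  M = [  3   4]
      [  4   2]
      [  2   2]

(0, 0), (10.5, 0), (10, 1), (0, 8.5)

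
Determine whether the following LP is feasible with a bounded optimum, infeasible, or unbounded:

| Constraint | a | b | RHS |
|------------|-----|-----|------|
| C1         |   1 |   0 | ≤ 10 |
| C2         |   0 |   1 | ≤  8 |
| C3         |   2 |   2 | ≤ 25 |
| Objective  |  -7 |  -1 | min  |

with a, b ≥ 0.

Feasible with a bounded optimal solution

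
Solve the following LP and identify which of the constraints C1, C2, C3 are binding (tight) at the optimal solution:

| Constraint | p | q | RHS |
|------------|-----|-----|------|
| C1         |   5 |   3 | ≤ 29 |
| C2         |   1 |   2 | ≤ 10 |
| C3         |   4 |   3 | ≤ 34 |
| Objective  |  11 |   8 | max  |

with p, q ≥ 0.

At p = 4, q = 3, compute slack b - a·x for each constraint:
  C1: 29 − 29 = 0  (binding)
  C2: 10 − 10 = 0  (binding)
  C3: 34 − 25 = 9  (slack)

Optimal: p = 4, q = 3
Binding: C1, C2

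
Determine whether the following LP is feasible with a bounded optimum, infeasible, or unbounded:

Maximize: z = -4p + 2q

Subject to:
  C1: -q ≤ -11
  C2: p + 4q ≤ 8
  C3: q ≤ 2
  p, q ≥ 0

Infeasible (no feasible solution exists)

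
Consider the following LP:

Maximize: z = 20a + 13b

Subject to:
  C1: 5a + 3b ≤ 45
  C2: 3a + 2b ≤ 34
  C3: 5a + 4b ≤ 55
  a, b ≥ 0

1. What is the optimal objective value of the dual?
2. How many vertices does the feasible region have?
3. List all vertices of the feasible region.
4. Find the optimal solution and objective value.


1. 190
2. 4
3. (0, 0), (9, 0), (3, 10), (0, 13.75)
4. a = 3, b = 10, z = 190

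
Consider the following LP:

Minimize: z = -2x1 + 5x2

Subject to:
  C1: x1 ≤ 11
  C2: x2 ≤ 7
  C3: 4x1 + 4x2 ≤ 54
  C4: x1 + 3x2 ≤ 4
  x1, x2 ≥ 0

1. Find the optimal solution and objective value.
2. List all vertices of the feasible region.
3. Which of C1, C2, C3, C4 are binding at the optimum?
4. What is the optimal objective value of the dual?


1. x1 = 4, x2 = 0, z = -8
2. (0, 0), (4, 0), (0, 1.333)
3. C4
4. -8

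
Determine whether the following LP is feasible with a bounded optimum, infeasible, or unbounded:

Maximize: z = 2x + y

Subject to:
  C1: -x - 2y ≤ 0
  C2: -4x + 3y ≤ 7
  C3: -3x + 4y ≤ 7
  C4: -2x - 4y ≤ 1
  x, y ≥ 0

Unbounded (objective can increase without bound)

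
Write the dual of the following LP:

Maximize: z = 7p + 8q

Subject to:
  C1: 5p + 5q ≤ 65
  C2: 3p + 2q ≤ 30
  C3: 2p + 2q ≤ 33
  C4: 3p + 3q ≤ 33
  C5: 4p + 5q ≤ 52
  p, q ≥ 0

Primal max cᵀx s.t. Ax ≤ b, x ≥ 0  →  Dual min bᵀy s.t. Aᵀy ≥ c, y ≥ 0.

Minimize: z = 65y1 + 30y2 + 33y3 + 33y4 + 52y5

Subject to:
  5y1 + 3y2 + 2y3 + 3y4 + 4y5 ≥ 7
  5y1 + 2y2 + 2y3 + 3y4 + 5y5 ≥ 8
  y1, y2, y3, y4, y5 ≥ 0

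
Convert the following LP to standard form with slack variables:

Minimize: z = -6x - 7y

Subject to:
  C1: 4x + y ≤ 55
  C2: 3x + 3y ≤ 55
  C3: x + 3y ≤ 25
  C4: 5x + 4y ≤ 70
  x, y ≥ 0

min z = -6x - 7y

s.t.
  4x + y + s1 = 55
  3x + 3y + s2 = 55
  x + 3y + s3 = 25
  5x + 4y + s4 = 70
  x, y, s1, s2, s3, s4 ≥ 0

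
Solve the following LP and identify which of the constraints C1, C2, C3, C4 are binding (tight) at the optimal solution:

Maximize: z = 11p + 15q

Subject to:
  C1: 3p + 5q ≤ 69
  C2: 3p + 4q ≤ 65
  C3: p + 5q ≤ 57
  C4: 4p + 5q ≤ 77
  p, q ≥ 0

At p = 8, q = 9, compute slack b - a·x for each constraint:
  C1: 69 − 69 = 0  (binding)
  C2: 65 − 60 = 5  (slack)
  C3: 57 − 53 = 4  (slack)
  C4: 77 − 77 = 0  (binding)

Optimal: p = 8, q = 9
Binding: C1, C4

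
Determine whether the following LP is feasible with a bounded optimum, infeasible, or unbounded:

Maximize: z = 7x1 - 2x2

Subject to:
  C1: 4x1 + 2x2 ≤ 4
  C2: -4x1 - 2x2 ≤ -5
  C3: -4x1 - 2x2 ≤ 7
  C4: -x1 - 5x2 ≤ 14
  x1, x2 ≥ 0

Infeasible (no feasible solution exists)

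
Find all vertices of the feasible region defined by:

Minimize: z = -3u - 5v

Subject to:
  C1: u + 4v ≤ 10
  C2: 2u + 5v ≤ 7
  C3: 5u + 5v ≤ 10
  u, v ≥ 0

(0, 0), (2, 0), (1, 1), (0, 1.4)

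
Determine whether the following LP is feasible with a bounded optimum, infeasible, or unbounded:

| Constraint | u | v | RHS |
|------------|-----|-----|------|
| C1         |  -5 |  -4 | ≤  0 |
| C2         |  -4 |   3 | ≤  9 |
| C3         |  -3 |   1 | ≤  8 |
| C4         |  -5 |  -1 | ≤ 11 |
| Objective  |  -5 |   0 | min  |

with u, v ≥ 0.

Unbounded (objective can decrease without bound)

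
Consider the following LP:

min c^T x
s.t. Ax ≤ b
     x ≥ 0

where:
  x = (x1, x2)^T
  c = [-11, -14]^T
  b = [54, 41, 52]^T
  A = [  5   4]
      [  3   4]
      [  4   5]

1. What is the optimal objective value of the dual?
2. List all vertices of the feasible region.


1. -145
2. (0, 0), (10.8, 0), (6.889, 4.889), (3, 8), (0, 10.25)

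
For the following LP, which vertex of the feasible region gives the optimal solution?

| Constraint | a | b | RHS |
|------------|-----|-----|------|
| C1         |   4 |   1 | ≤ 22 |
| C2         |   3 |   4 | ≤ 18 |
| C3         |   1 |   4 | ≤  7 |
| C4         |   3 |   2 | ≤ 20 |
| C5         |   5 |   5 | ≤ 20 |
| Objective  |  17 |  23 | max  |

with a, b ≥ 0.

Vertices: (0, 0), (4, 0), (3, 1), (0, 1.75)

Evaluate the objective at each vertex of the feasible region:
  z(0, 0) = 0
  z(4, 0) = 68
  z(3, 1) = 74  ←
  z(0, 1.75) = 40.25
The maximum is at a = 3, b = 1.

(3, 1)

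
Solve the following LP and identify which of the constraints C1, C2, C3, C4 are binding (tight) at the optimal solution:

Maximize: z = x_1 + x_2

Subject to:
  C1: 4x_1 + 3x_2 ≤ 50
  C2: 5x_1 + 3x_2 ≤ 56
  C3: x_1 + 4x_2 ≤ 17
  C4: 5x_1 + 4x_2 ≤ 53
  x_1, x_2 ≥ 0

At x_1 = 9, x_2 = 2, compute slack b - a·x for each constraint:
  C1: 50 − 42 = 8  (slack)
  C2: 56 − 51 = 5  (slack)
  C3: 17 − 17 = 0  (binding)
  C4: 53 − 53 = 0  (binding)

Optimal: x_1 = 9, x_2 = 2
Binding: C3, C4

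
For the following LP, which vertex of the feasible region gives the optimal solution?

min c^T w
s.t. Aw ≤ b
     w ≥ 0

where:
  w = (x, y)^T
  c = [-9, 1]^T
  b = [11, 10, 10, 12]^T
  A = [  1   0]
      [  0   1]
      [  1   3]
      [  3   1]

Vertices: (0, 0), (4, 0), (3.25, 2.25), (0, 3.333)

Evaluate the objective at each vertex of the feasible region:
  z(0, 0) = 0
  z(4, 0) = -36  ←
  z(3.25, 2.25) = -27
  z(0, 3.333) = 3.333
The minimum is at x = 4, y = 0.

(4, 0)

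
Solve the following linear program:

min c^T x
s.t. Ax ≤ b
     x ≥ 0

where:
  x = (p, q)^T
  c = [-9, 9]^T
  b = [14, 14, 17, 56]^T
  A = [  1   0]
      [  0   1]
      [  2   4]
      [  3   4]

Evaluate the objective at each vertex of the feasible region:
  z(0, 0) = 0
  z(8.5, 0) = -76.5  ←
  z(0, 4.25) = 38.25
The minimum is at p = 8.5, q = 0.

p = 8.5, q = 0, z = -76.5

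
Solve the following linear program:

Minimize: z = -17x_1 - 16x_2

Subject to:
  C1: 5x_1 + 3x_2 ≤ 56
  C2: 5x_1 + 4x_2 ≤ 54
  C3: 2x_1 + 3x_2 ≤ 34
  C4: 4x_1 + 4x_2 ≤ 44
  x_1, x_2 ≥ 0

Evaluate the objective at each vertex of the feasible region:
  z(0, 0) = 0
  z(10.8, 0) = -183.6
  z(10, 1) = -186  ←
  z(0, 11) = -176
The minimum is at x_1 = 10, x_2 = 1.

x_1 = 10, x_2 = 1, z = -186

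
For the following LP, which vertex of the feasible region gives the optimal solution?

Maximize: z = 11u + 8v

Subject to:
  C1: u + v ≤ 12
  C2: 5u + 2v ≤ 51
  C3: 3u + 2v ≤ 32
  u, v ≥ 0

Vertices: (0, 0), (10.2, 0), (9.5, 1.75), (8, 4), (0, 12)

Evaluate the objective at each vertex of the feasible region:
  z(0, 0) = 0
  z(10.2, 0) = 112.2
  z(9.5, 1.75) = 118.5
  z(8, 4) = 120  ←
  z(0, 12) = 96
The maximum is at u = 8, v = 4.

(8, 4)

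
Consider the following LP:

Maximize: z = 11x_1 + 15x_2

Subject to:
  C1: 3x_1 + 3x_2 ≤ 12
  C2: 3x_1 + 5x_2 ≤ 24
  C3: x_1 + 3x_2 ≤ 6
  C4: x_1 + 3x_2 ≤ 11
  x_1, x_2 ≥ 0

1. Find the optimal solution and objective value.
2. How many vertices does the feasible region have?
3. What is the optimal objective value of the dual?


1. x_1 = 3, x_2 = 1, z = 48
2. 4
3. 48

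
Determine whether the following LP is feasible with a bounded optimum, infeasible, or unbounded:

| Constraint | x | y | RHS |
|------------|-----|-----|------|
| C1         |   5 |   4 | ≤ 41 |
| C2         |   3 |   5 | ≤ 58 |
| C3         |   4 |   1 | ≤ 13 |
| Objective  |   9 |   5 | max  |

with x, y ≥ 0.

Feasible with a bounded optimal solution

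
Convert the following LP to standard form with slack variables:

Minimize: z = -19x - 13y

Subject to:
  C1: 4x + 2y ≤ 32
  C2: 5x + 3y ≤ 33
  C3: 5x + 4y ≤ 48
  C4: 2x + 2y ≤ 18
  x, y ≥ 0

min z = -19x - 13y

s.t.
  4x + 2y + s1 = 32
  5x + 3y + s2 = 33
  5x + 4y + s3 = 48
  2x + 2y + s4 = 18
  x, y, s1, s2, s3, s4 ≥ 0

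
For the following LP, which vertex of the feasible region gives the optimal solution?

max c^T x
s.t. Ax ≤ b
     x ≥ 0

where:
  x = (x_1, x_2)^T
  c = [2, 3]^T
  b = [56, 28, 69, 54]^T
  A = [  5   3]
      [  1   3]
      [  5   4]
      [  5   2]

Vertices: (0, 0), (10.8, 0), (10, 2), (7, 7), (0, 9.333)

Evaluate the objective at each vertex of the feasible region:
  z(0, 0) = 0
  z(10.8, 0) = 21.6
  z(10, 2) = 26
  z(7, 7) = 35  ←
  z(0, 9.333) = 28
The maximum is at x_1 = 7, x_2 = 7.

(7, 7)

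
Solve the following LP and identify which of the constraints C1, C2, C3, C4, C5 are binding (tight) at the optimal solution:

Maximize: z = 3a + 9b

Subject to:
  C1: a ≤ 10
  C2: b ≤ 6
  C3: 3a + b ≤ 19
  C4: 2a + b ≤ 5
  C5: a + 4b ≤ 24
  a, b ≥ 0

At a = 0, b = 5, compute slack b - a·x for each constraint:
  C1: 10 − 0 = 10  (slack)
  C2: 6 − 5 = 1  (slack)
  C3: 19 − 5 = 14  (slack)
  C4: 5 − 5 = 0  (binding)
  C5: 24 − 20 = 4  (slack)

Optimal: a = 0, b = 5
Binding: C4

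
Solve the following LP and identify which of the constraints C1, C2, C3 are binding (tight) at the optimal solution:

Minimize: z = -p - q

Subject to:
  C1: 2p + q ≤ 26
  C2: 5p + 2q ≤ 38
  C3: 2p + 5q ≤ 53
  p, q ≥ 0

At p = 4, q = 9, compute slack b - a·x for each constraint:
  C1: 26 − 17 = 9  (slack)
  C2: 38 − 38 = 0  (binding)
  C3: 53 − 53 = 0  (binding)

Optimal: p = 4, q = 9
Binding: C2, C3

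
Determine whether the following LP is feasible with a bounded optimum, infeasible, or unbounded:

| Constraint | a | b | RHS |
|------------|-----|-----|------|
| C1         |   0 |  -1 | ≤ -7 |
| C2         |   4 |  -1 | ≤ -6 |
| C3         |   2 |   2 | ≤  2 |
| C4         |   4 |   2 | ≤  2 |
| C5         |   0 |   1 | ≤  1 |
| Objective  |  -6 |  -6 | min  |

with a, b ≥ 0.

Infeasible (no feasible solution exists)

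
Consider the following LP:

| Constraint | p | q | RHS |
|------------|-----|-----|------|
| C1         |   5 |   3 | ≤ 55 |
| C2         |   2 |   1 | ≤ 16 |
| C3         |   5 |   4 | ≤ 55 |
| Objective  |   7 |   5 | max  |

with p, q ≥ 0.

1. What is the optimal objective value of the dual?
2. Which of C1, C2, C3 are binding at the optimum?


1. 71
2. C2, C3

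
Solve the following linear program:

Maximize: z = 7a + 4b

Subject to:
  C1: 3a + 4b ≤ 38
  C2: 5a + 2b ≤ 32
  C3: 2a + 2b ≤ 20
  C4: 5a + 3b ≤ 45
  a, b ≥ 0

Evaluate the objective at each vertex of the feasible region:
  z(0, 0) = 0
  z(6.4, 0) = 44.8
  z(4, 6) = 52  ←
  z(2, 8) = 46
  z(0, 9.5) = 38
The maximum is at a = 4, b = 6.

a = 4, b = 6, z = 52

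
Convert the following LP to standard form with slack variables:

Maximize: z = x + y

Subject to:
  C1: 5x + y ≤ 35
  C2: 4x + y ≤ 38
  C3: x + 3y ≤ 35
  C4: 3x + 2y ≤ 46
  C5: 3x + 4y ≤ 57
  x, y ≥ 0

max z = x + y

s.t.
  5x + y + s1 = 35
  4x + y + s2 = 38
  x + 3y + s3 = 35
  3x + 2y + s4 = 46
  3x + 4y + s5 = 57
  x, y, s1, s2, s3, s4, s5 ≥ 0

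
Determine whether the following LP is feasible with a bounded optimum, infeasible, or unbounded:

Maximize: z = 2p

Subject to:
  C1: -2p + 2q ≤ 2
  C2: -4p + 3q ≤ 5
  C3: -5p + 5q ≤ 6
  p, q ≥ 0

Unbounded (objective can increase without bound)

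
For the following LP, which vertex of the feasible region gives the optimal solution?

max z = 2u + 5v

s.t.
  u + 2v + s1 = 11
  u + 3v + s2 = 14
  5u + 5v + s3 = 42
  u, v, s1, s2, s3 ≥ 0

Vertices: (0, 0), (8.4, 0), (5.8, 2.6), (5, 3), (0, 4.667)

Evaluate the objective at each vertex of the feasible region:
  z(0, 0) = 0
  z(8.4, 0) = 16.8
  z(5.8, 2.6) = 24.6
  z(5, 3) = 25  ←
  z(0, 4.667) = 23.33
The maximum is at u = 5, v = 3.

(5, 3)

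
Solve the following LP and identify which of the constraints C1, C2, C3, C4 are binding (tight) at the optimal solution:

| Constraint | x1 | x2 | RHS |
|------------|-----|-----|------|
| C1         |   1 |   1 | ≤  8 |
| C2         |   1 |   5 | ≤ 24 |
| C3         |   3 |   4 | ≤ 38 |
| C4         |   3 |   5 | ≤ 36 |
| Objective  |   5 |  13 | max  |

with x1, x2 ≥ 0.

At x1 = 4, x2 = 4, compute slack b - a·x for each constraint:
  C1: 8 − 8 = 0  (binding)
  C2: 24 − 24 = 0  (binding)
  C3: 38 − 28 = 10  (slack)
  C4: 36 − 32 = 4  (slack)

Optimal: x1 = 4, x2 = 4
Binding: C1, C2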